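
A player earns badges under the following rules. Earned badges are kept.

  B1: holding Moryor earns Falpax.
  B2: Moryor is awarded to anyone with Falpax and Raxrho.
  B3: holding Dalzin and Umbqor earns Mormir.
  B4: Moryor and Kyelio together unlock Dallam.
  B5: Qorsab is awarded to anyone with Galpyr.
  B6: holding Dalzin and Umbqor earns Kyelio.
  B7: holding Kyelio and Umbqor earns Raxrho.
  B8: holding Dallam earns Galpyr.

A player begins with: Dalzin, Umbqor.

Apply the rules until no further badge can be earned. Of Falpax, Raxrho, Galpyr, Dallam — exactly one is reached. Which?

With Dalzin and Umbqor, Kyelio is earned (B6).
With Kyelio and Umbqor, Raxrho is earned (B7).
Dallam would need Moryor and Kyelio (B4), but Moryor is never earned. Galpyr would need Dallam (B8), but Dallam is never earned. Falpax would need Moryor (B1), but Moryor is never earned.

Raxrho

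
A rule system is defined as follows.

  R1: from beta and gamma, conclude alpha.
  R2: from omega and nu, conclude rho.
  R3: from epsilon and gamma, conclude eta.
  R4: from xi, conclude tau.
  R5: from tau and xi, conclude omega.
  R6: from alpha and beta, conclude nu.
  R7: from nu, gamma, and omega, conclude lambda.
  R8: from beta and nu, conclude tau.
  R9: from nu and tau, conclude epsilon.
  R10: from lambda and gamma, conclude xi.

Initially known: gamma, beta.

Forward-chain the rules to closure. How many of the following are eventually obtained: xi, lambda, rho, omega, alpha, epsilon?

beta and gamma hold, so alpha follows (R1).
From alpha and beta, R6 gives nu.
From beta and nu, R8 gives tau.
nu and tau hold, so epsilon follows (R9).
xi would need lambda and gamma (R10), but lambda is never established.
lambda would need nu, gamma, and omega (R7), but omega is never established.
rho would need omega and nu (R2), but omega is never established.
omega would need tau and xi (R5), but xi is never established.
alpha: reached.
epsilon: reached.
Reached: alpha and epsilon — 2 of the 6.

2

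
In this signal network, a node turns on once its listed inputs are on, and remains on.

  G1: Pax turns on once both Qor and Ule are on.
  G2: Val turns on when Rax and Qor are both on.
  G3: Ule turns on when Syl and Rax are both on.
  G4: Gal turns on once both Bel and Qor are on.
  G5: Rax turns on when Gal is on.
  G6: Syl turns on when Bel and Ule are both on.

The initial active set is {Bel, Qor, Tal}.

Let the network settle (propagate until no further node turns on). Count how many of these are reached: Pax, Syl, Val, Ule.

G4: Bel and Qor on → Gal on.
Gal is on, so Rax turns on (G5).
Rax and Qor are on, so Val turns on (G2).
Pax would need Qor and Ule (G1), but Ule never turns on.
Syl would need Bel and Ule (G6), but Ule never turns on.
Val: reached.
Ule would need Syl and Rax (G3), but Syl never turns on.
Reached: Val — 1 of the 4.

1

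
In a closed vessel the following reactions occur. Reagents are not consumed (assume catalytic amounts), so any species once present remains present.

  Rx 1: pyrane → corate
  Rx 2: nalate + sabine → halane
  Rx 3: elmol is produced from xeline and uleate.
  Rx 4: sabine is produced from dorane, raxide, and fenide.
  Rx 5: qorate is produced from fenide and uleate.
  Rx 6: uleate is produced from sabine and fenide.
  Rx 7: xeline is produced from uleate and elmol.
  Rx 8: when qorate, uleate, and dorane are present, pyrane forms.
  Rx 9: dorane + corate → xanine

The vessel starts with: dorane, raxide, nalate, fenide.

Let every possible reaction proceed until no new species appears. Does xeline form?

No

xeline would need uleate and elmol (Rx 7), but elmol never forms.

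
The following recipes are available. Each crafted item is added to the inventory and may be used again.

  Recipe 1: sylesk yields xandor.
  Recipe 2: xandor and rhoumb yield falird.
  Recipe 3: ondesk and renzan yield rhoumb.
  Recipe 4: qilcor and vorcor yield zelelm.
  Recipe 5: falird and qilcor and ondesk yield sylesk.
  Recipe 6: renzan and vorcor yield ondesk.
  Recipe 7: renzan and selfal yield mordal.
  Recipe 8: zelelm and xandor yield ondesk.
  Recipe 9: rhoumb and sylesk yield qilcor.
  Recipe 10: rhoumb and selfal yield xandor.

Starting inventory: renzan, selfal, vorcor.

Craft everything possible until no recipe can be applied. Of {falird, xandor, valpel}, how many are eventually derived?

Using Recipe 6, renzan and vorcor make ondesk.
ondesk and renzan → rhoumb (Recipe 3).
rhoumb and selfal → xandor (Recipe 10).
Using Recipe 2, xandor and rhoumb make falird.
falird: reached.
xandor: reached.
No rule produces valpel, and it is not given.
Reached: falird and xandor — 2 of the 3.

2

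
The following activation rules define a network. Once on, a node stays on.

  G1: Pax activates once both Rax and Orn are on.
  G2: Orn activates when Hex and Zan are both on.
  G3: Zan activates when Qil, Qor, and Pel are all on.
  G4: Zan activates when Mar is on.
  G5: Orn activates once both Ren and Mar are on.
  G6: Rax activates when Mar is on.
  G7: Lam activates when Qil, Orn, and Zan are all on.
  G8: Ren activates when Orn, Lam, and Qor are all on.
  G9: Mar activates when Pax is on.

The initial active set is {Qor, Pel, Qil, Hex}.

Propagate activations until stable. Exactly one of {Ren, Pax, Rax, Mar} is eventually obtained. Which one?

G3: Qil, Qor, and Pel on → Zan on.
G2: Hex and Zan on → Orn on.
G7: Qil, Orn, and Zan on → Lam on.
G8: Orn, Lam, and Qor on → Ren on.
Pax would need Rax and Orn (G1), but Rax never turns on. Mar would need Pax (G9), but Pax never turns on. Rax would need Mar (G6), but Mar never turns on.

Ren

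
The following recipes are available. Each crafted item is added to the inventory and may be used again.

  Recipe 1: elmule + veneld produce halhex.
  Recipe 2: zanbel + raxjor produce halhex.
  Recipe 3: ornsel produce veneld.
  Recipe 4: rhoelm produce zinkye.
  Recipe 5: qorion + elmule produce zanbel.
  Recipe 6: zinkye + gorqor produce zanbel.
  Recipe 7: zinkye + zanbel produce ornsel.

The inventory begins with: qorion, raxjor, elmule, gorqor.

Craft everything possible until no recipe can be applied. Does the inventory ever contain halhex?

qorion + elmule → zanbel (Recipe 5).
zanbel + raxjor → halhex (Recipe 2).

Yes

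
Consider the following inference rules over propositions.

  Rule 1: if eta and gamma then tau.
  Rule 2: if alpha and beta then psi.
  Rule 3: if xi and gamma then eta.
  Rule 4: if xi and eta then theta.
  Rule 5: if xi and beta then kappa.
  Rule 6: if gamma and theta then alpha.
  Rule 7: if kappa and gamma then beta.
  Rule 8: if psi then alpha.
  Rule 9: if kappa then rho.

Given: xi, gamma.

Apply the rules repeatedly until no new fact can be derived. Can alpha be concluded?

xi and gamma hold, so eta follows (Rule 3).
xi and eta hold, so theta follows (Rule 4).
gamma and theta hold, so alpha follows (Rule 6).

Yes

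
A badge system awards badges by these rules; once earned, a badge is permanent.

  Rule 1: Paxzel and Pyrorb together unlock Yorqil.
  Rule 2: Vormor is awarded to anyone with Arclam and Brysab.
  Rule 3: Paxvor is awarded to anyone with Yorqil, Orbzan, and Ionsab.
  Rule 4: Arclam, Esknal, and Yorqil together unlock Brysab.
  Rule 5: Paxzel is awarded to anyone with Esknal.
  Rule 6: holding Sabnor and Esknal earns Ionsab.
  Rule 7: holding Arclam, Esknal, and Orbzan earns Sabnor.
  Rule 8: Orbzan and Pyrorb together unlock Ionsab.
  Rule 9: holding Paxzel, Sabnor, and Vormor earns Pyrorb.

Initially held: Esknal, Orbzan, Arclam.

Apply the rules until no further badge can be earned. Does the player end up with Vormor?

No

Vormor would need Arclam and Brysab (Rule 2), but Brysab is never earned.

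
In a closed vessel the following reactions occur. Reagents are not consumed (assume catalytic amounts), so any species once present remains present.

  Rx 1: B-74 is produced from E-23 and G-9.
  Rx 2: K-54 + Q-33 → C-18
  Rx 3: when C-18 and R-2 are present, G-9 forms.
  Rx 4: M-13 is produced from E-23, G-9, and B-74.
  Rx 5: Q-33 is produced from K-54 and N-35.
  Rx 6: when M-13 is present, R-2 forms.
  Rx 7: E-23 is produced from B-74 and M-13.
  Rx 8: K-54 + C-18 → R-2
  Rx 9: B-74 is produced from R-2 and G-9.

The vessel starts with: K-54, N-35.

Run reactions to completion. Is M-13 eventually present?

No

M-13 would need E-23, G-9, and B-74 (Rx 4), but E-23 never forms.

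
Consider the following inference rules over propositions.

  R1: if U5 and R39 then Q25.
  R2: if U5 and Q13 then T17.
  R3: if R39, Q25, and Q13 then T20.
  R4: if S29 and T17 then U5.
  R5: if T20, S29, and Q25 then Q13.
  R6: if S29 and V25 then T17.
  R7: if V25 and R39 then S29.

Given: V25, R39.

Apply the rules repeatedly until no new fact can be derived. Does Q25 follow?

Yes

From V25 and R39, R7 gives S29.
S29 and V25 hold, so T17 follows (R6).
From S29 and T17, R4 gives U5.
U5 and R39 hold, so Q25 follows (R1).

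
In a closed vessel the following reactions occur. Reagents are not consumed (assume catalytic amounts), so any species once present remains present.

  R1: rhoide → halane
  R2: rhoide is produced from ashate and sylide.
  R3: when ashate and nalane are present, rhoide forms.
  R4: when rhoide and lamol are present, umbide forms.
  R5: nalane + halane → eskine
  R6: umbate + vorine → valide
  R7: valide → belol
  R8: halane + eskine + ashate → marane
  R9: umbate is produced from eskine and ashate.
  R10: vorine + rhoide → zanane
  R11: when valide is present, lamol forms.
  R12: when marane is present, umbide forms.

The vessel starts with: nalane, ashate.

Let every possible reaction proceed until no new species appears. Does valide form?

No

valide would need umbate and vorine (R6), but vorine never forms.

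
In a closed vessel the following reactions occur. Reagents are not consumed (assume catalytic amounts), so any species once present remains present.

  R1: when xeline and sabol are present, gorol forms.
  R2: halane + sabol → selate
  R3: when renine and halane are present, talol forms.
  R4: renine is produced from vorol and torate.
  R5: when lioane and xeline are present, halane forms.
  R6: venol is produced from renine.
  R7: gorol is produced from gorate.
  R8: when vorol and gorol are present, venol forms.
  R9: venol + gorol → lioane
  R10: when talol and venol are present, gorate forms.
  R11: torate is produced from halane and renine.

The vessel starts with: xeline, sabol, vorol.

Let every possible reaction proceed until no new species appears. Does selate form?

xeline and sabol present → gorol forms (R1).
vorol and gorol present → venol forms (R8).
venol and gorol present → lioane forms (R9).
lioane and xeline present → halane forms (R5).
halane and sabol present → selate forms (R2).

Yes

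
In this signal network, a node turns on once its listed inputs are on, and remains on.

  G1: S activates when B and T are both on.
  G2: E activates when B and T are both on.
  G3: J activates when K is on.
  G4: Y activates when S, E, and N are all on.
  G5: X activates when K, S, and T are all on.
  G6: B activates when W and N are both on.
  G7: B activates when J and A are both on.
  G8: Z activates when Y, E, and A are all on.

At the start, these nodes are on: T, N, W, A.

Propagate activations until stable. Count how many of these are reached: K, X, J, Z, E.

2

W and N are on, so B activates (G6).
G1: B and T on → S on.
B and T are on, so E activates (G2).
G4: S, E, and N on → Y on.
G8: Y, E, and A on → Z on.
No rule produces K, and it is not given.
X would need K, S, and T (G5), but K never turns on.
J would need K (G3), but K never turns on.
Z: reached.
E: reached.
Reached: Z and E — 2 of the 5.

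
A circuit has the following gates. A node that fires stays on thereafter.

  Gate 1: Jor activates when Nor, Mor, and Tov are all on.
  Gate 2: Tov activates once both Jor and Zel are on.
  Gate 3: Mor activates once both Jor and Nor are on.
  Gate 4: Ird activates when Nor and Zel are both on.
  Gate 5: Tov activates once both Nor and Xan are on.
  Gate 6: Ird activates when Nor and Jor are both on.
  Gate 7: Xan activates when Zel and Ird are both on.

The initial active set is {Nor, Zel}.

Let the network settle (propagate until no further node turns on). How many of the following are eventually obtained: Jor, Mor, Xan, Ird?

Gate 4: Nor and Zel on → Ird on.
Gate 7: Zel and Ird on → Xan on.
Jor would need Nor, Mor, and Tov (Gate 1), but Mor never turns on.
Mor would need Jor and Nor (Gate 3), but Jor never turns on.
Xan: reached.
Ird: reached.
Reached: Xan and Ird — 2 of the 4.

2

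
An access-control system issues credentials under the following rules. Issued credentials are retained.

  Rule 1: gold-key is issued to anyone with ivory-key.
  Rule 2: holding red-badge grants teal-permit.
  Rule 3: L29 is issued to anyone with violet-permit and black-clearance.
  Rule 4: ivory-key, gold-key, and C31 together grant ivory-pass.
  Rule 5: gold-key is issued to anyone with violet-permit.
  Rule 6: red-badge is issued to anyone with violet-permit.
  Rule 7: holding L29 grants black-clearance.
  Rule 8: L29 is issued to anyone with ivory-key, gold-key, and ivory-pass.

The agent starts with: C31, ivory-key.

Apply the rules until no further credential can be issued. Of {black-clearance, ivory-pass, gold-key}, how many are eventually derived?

Holding ivory-key grants gold-key (Rule 1).
Holding ivory-key, gold-key, and C31 grants ivory-pass (Rule 4).
Holding ivory-key, gold-key, and ivory-pass grants L29 (Rule 8).
Holding L29 grants black-clearance (Rule 7).
black-clearance: reached.
ivory-pass: reached.
gold-key: reached.
All 3 are reached.

3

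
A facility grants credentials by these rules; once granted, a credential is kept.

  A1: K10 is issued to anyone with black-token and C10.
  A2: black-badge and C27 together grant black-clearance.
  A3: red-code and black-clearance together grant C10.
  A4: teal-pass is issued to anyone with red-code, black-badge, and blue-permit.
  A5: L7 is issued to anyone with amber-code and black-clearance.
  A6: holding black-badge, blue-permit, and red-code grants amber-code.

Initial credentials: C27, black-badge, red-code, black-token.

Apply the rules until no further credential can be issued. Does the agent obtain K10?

Holding black-badge and C27 grants black-clearance (A2).
Holding red-code and black-clearance grants C10 (A3).
Holding black-token and C10 grants K10 (A1).

Yes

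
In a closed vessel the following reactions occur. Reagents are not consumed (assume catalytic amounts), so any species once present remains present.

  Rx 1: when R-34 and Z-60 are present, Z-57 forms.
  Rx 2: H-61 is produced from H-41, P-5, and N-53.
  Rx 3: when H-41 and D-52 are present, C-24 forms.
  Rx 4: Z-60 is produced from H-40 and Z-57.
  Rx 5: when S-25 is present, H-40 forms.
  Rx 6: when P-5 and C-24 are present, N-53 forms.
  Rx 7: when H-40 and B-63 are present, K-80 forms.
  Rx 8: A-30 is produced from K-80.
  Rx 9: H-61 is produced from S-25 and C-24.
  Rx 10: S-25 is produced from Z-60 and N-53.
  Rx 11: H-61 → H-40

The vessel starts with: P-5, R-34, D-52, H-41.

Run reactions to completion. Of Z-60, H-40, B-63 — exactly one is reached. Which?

H-41 and D-52 present → C-24 forms (Rx 3).
P-5 and C-24 present → N-53 forms (Rx 6).
H-41, P-5, and N-53 present → H-61 forms (Rx 2).
H-61 present → H-40 forms (Rx 11).
Z-60 would need H-40 and Z-57 (Rx 4), but Z-57 never forms. No rule produces B-63, and it is not given.

H-40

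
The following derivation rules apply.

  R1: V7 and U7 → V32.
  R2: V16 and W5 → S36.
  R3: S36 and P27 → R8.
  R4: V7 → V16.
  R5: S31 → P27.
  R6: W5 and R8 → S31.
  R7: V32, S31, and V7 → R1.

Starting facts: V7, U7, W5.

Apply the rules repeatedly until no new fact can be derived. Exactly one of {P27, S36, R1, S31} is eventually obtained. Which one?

V7 holds, so V16 follows (R4).
V16 and W5 hold, so S36 follows (R2).
P27 would need S31 (R5), but S31 is never established. S31 would need W5 and R8 (R6), but R8 is never established. R1 would need V32, S31, and V7 (R7), but S31 is never established.

S36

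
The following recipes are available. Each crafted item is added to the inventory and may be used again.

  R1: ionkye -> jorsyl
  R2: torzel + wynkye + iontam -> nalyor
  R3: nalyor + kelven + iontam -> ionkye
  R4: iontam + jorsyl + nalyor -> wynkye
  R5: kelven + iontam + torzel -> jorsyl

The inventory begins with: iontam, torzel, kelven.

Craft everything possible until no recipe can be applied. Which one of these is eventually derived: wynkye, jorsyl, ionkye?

jorsyl

kelven + iontam + torzel -> jorsyl (R5).
ionkye would need nalyor, kelven, and iontam (R3), but nalyor is never obtained. wynkye would need iontam, jorsyl, and nalyor (R4), but nalyor is never obtained.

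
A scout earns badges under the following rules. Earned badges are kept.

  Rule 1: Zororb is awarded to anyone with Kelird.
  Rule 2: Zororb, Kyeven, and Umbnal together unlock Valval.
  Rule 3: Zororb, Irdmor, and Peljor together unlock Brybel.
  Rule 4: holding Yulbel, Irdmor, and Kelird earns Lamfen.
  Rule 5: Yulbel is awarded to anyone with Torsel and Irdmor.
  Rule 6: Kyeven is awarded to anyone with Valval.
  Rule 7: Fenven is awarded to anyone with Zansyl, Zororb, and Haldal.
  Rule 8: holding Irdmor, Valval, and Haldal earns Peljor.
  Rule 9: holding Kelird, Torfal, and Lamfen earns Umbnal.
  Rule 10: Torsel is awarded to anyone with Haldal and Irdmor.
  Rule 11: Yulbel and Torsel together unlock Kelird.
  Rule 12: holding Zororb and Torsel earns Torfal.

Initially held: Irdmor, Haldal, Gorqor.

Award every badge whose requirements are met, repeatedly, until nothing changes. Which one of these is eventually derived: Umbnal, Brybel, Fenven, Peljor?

With Haldal and Irdmor, Torsel is earned (Rule 10).
With Torsel and Irdmor, Yulbel is earned (Rule 5).
With Yulbel and Torsel, Kelird is earned (Rule 11).
With Yulbel, Irdmor, and Kelird, Lamfen is earned (Rule 4).
With Kelird, Zororb is earned (Rule 1).
With Zororb and Torsel, Torfal is earned (Rule 12).
With Kelird, Torfal, and Lamfen, Umbnal is earned (Rule 9).
Fenven would need Zansyl, Zororb, and Haldal (Rule 7), but Zansyl is never earned. Brybel would need Zororb, Irdmor, and Peljor (Rule 3), but Peljor is never earned. Peljor would need Irdmor, Valval, and Haldal (Rule 8), but Valval is never earned.

Umbnal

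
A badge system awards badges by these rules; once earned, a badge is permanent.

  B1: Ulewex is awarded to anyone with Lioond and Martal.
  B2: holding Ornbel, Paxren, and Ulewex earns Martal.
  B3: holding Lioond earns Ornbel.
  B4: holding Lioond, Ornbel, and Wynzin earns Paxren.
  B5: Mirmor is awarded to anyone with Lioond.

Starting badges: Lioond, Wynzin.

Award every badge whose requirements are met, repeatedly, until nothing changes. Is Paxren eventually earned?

Yes

With Lioond, Ornbel is earned (B3).
With Lioond, Ornbel, and Wynzin, Paxren is earned (B4).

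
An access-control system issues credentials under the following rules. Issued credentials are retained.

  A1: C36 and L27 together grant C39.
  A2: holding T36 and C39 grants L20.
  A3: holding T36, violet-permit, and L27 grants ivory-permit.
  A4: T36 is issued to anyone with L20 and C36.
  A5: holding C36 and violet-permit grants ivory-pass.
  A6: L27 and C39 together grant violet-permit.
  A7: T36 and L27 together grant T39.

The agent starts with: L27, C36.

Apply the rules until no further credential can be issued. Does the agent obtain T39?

No

T39 would need T36 and L27 (A7), but T36 is never granted.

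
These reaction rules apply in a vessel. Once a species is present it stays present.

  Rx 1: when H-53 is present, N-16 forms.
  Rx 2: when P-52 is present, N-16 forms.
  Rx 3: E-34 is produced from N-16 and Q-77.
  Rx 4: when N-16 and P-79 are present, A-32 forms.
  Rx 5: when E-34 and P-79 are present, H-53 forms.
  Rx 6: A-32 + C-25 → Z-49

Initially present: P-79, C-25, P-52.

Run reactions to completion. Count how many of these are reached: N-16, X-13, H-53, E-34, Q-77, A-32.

2

P-52 present → N-16 forms (Rx 2).
N-16 and P-79 present → A-32 forms (Rx 4).
N-16: reached.
No rule produces X-13, and it is not given.
H-53 would need E-34 and P-79 (Rx 5), but E-34 never forms.
E-34 would need N-16 and Q-77 (Rx 3), but Q-77 never forms.
No rule produces Q-77, and it is not given.
A-32: reached.
Reached: N-16 and A-32 — 2 of the 6.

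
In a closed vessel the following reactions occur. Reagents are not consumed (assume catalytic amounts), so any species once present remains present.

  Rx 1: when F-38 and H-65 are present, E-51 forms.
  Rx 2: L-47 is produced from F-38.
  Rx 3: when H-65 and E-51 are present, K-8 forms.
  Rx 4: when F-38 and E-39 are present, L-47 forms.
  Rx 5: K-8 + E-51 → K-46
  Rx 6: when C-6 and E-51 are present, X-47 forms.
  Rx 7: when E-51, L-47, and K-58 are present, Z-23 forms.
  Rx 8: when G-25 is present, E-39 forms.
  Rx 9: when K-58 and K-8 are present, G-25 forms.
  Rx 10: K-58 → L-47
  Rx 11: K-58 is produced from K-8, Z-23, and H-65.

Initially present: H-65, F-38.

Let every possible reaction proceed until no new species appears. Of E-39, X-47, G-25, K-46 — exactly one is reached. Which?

K-46

F-38 and H-65 present → E-51 forms (Rx 1).
H-65 and E-51 present → K-8 forms (Rx 3).
K-8 and E-51 present → K-46 forms (Rx 5).
G-25 would need K-58 and K-8 (Rx 9), but K-58 never forms. E-39 would need G-25 (Rx 8), but G-25 never forms. X-47 would need C-6 and E-51 (Rx 6), but C-6 never forms.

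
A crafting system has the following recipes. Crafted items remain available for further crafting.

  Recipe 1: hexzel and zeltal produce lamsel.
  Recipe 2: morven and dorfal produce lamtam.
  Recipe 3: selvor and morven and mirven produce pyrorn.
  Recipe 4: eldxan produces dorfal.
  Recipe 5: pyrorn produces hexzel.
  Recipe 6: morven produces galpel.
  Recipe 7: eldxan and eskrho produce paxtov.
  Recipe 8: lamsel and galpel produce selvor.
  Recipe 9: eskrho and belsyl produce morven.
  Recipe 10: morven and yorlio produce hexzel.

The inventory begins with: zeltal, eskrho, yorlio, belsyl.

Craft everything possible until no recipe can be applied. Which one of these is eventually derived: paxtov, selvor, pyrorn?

Using Recipe 9, eskrho and belsyl make morven.
Using Recipe 10, morven and yorlio make hexzel.
morven → galpel (Recipe 6).
hexzel and zeltal → lamsel (Recipe 1).
Using Recipe 8, lamsel and galpel make selvor.
pyrorn would need selvor, morven, and mirven (Recipe 3), but mirven is never obtained. paxtov would need eldxan and eskrho (Recipe 7), but eldxan is never obtained.

selvor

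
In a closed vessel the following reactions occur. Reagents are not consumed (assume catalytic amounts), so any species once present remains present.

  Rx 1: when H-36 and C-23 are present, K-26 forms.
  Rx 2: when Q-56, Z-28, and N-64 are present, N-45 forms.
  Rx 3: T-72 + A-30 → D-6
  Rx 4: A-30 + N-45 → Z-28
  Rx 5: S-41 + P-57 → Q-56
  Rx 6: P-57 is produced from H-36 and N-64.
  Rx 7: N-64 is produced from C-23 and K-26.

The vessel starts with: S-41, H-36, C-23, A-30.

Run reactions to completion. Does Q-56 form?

Yes

H-36 and C-23 present → K-26 forms (Rx 1).
C-23 and K-26 present → N-64 forms (Rx 7).
H-36 and N-64 present → P-57 forms (Rx 6).
S-41 and P-57 present → Q-56 forms (Rx 5).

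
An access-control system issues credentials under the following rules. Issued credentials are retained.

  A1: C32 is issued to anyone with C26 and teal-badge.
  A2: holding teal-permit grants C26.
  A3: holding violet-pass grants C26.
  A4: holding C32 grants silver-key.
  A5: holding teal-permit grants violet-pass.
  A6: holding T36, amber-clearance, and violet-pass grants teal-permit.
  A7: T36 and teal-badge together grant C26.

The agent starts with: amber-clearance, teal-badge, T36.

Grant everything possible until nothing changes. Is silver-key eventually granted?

Holding T36 and teal-badge grants C26 (A7).
Holding C26 and teal-badge grants C32 (A1).
Holding C32 grants silver-key (A4).

Yes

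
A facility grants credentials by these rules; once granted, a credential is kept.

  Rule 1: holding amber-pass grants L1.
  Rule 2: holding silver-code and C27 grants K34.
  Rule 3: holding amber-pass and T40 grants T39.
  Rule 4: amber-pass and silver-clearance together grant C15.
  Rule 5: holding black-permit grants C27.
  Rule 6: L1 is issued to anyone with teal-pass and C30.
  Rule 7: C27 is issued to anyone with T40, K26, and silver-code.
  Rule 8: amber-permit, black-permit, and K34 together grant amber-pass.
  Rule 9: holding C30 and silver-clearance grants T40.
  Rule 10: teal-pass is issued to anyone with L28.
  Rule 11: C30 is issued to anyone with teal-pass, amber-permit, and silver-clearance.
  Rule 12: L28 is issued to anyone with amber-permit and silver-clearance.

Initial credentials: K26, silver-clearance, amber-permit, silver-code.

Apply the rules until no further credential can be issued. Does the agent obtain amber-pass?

No

amber-pass would need amber-permit, black-permit, and K34 (Rule 8), but black-permit is never granted.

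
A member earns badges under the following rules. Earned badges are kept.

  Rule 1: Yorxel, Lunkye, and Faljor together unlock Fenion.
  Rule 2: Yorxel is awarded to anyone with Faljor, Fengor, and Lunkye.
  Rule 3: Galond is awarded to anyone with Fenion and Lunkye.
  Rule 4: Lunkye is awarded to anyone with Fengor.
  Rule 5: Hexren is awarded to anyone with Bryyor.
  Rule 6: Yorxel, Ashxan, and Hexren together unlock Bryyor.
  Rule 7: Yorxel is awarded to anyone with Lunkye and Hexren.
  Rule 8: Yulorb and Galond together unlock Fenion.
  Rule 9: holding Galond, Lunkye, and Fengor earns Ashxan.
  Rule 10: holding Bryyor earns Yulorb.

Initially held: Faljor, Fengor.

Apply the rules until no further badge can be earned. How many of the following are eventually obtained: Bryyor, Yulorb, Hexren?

Bryyor would need Yorxel, Ashxan, and Hexren (Rule 6), but Hexren is never earned.
Yulorb would need Bryyor (Rule 10), but Bryyor is never earned.
Hexren would need Bryyor (Rule 5), but Bryyor is never earned.
None of the 3 are reached.

0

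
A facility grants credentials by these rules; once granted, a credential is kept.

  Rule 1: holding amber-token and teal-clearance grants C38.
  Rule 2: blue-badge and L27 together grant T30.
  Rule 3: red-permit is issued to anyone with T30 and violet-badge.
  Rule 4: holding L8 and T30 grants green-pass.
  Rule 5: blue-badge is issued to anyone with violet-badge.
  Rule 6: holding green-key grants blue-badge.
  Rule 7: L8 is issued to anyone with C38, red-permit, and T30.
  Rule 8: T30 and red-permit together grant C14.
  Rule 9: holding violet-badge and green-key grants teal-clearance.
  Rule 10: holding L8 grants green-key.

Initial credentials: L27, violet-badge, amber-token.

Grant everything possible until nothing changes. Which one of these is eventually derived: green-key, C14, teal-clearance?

Holding violet-badge grants blue-badge (Rule 5).
Holding blue-badge and L27 grants T30 (Rule 2).
Holding T30 and violet-badge grants red-permit (Rule 3).
Holding T30 and red-permit grants C14 (Rule 8).
green-key would need L8 (Rule 10), but L8 is never granted. teal-clearance would need violet-badge and green-key (Rule 9), but green-key is never granted.

C14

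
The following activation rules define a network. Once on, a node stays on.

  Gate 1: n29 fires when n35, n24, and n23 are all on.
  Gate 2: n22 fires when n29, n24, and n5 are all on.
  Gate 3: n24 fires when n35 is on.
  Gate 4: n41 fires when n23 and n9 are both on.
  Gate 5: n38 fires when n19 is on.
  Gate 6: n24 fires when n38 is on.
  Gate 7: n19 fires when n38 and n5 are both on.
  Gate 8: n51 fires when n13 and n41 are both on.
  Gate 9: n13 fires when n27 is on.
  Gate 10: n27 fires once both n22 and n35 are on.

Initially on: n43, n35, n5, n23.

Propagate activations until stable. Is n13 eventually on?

n35 is on, so n24 fires (Gate 3).
n35, n24, and n23 are on, so n29 fires (Gate 1).
Gate 2: n29, n24, and n5 on → n22 on.
Gate 10: n22 and n35 on → n27 on.
Gate 9: n27 on → n13 on.

Yes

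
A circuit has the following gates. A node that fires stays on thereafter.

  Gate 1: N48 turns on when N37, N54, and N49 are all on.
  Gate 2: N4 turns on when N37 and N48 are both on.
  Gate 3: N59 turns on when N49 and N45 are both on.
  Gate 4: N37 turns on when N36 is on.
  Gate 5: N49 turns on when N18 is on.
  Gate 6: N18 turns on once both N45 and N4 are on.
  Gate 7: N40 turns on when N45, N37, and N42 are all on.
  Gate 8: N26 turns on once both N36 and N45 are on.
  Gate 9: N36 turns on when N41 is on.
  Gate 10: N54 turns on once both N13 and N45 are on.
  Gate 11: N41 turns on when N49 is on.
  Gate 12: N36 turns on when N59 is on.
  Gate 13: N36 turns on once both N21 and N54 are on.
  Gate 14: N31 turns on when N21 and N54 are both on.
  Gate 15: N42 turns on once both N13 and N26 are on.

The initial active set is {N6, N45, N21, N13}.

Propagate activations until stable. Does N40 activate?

Yes

N13 and N45 are on, so N54 turns on (Gate 10).
N21 and N54 are on, so N36 turns on (Gate 13).
N36 is on, so N37 turns on (Gate 4).
Gate 8: N36 and N45 on → N26 on.
N13 and N26 are on, so N42 turns on (Gate 15).
N45, N37, and N42 are on, so N40 turns on (Gate 7).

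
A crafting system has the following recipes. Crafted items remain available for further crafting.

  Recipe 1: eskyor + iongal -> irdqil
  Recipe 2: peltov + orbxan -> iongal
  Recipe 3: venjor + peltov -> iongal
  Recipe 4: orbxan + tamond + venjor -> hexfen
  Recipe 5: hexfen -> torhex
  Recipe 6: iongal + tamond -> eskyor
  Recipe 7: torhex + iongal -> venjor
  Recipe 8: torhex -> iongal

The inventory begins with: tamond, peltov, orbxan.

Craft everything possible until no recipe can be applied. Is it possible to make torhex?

torhex would need hexfen (Recipe 5), but hexfen is never obtained.

No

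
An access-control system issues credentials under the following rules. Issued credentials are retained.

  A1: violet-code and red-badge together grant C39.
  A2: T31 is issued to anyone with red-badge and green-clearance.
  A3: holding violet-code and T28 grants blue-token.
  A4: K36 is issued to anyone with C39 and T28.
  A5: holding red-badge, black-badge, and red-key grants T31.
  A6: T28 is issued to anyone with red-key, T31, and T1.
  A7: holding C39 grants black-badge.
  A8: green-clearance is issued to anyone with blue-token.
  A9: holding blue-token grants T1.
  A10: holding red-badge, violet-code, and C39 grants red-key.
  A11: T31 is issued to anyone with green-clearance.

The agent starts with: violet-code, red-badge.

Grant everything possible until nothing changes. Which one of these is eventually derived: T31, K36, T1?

Holding violet-code and red-badge grants C39 (A1).
Holding red-badge, violet-code, and C39 grants red-key (A10).
Holding C39 grants black-badge (A7).
Holding red-badge, black-badge, and red-key grants T31 (A5).
K36 would need C39 and T28 (A4), but T28 is never granted. T1 would need blue-token (A9), but blue-token is never granted.

T31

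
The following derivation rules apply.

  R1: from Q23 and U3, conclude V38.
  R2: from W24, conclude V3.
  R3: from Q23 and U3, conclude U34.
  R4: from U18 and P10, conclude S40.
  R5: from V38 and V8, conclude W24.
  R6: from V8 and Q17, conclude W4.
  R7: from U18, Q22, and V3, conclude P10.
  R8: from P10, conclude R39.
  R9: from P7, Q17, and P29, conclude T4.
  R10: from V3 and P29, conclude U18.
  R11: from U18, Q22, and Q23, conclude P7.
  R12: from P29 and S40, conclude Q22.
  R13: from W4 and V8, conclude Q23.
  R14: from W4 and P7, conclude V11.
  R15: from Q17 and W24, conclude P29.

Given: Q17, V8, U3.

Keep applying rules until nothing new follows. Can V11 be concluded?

No

V11 would need W4 and P7 (R14), but P7 is never established.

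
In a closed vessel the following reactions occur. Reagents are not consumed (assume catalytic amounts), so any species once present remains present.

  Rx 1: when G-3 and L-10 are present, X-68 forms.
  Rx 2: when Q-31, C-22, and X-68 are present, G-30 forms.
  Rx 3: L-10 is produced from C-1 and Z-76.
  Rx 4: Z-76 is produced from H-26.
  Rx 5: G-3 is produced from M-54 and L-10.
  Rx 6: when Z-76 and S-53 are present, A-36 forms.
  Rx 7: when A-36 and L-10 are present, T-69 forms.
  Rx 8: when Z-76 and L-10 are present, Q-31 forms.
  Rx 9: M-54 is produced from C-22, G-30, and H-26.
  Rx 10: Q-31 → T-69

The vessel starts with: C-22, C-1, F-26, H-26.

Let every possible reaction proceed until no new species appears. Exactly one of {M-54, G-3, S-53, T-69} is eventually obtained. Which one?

H-26 present → Z-76 forms (Rx 4).
C-1 and Z-76 present → L-10 forms (Rx 3).
Z-76 and L-10 present → Q-31 forms (Rx 8).
Q-31 present → T-69 forms (Rx 10).
No rule produces S-53, and it is not given. G-3 would need M-54 and L-10 (Rx 5), but M-54 never forms. M-54 would need C-22, G-30, and H-26 (Rx 9), but G-30 never forms.

T-69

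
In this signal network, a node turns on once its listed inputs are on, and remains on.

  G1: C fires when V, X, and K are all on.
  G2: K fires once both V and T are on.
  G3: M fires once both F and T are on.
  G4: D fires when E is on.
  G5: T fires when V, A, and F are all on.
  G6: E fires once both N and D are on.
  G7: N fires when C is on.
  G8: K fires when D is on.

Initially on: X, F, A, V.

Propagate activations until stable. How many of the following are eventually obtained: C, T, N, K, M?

G5: V, A, and F on → T on.
F and T are on, so M fires (G3).
G2: V and T on → K on.
G1: V, X, and K on → C on.
C is on, so N fires (G7).
C: reached.
T: reached.
N: reached.
K: reached.
M: reached.
All 5 are reached.

5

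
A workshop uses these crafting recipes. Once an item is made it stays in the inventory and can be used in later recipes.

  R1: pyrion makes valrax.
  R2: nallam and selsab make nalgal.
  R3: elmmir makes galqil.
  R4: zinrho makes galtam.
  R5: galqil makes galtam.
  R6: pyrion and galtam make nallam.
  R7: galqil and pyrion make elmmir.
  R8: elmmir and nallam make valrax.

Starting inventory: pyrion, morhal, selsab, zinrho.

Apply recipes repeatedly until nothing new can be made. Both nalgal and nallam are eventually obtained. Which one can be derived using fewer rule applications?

nallam: Using R4, zinrho makes galtam. Using R6, pyrion and galtam make nallam. [2 rule applications]
nalgal: Using R4, zinrho makes galtam. pyrion and galtam → nallam (R6). nallam and selsab → nalgal (R2). [3 rule applications]
nallam needs fewer.

nallam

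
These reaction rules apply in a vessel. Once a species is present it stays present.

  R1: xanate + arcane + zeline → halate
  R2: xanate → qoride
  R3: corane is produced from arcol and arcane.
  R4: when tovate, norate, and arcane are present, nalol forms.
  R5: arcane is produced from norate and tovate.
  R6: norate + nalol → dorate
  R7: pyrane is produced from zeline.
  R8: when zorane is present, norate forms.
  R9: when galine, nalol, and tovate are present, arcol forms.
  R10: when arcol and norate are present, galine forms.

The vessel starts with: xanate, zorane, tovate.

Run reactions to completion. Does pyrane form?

No

pyrane would need zeline (R7), but zeline never forms.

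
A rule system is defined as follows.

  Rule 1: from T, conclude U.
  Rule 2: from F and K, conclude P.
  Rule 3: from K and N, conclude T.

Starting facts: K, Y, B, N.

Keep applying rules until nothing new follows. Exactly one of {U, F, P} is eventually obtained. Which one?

U

K and N hold, so T follows (Rule 3).
From T, Rule 1 gives U.
P would need F and K (Rule 2), but F is never established. No rule produces F, and it is not given.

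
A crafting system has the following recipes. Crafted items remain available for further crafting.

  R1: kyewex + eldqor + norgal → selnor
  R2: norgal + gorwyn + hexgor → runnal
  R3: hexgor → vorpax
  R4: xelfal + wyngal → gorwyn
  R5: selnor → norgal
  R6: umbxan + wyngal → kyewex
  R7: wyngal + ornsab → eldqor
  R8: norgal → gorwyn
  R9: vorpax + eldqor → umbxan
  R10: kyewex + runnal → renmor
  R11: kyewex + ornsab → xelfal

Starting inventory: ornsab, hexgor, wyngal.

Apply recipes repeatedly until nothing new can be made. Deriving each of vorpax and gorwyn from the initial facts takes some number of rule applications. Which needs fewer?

vorpax

vorpax: hexgor → vorpax (R3). [1 rule application]
gorwyn: Using R7, wyngal and ornsab make eldqor. Using R3, hexgor makes vorpax. Using R9, vorpax and eldqor make umbxan. umbxan + wyngal → kyewex (R6). kyewex + ornsab → xelfal (R11). Using R4, xelfal and wyngal make gorwyn. [6 rule applications]
vorpax needs fewer.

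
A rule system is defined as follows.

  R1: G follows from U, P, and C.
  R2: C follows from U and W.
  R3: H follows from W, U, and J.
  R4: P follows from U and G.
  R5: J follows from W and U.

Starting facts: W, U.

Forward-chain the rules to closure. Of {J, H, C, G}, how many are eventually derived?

From W and U, R5 gives J.
U and W hold, so C follows (R2).
W, U, and J hold, so H follows (R3).
J: reached.
H: reached.
C: reached.
G would need U, P, and C (R1), but P is never established.
Reached: J, H, and C — 3 of the 4.

3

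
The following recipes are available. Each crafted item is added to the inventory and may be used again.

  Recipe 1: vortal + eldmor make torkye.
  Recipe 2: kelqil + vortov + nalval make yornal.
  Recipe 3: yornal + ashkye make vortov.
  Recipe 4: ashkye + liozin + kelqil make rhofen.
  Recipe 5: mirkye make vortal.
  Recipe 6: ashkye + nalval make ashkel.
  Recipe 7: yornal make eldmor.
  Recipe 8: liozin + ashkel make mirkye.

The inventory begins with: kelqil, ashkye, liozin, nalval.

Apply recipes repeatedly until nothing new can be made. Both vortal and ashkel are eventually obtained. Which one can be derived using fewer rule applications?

ashkel

ashkel: ashkye + nalval → ashkel (Recipe 6). [1 rule application]
vortal: Using Recipe 6, ashkye and nalval make ashkel. liozin + ashkel → mirkye (Recipe 8). mirkye → vortal (Recipe 5). [3 rule applications]
ashkel needs fewer.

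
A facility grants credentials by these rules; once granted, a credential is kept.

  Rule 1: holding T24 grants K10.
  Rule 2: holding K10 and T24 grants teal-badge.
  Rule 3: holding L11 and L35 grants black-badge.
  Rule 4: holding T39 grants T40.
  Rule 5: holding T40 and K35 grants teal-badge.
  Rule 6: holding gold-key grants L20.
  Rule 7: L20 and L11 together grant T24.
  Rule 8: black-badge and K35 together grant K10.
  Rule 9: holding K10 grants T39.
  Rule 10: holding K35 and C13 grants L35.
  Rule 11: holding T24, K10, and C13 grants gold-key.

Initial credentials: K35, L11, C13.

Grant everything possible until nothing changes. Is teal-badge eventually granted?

Yes

Holding K35 and C13 grants L35 (Rule 10).
Holding L11 and L35 grants black-badge (Rule 3).
Holding black-badge and K35 grants K10 (Rule 8).
Holding K10 grants T39 (Rule 9).
Holding T39 grants T40 (Rule 4).
Holding T40 and K35 grants teal-badge (Rule 5).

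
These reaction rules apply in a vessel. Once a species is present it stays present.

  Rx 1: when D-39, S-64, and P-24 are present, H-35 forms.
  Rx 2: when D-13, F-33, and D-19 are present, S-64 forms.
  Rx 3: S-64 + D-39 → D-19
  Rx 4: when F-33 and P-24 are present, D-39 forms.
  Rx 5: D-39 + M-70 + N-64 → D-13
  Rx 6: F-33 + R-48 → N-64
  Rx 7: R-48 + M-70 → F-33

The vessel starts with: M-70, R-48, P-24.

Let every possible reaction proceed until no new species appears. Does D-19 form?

No

D-19 would need S-64 and D-39 (Rx 3), but S-64 never forms.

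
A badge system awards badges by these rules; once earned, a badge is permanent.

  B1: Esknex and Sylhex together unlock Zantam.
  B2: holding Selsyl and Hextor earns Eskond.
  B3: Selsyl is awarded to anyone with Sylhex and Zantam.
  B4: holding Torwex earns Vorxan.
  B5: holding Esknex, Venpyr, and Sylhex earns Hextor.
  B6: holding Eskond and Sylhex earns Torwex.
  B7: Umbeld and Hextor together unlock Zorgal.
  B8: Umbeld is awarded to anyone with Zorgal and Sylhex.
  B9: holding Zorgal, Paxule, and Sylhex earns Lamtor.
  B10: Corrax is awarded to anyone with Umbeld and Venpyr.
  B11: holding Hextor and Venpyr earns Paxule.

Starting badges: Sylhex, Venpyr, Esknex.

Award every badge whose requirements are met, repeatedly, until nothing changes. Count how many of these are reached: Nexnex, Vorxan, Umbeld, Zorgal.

With Esknex, Venpyr, and Sylhex, Hextor is earned (B5).
With Esknex and Sylhex, Zantam is earned (B1).
With Sylhex and Zantam, Selsyl is earned (B3).
With Selsyl and Hextor, Eskond is earned (B2).
With Eskond and Sylhex, Torwex is earned (B6).
With Torwex, Vorxan is earned (B4).
No rule produces Nexnex, and it is not given.
Vorxan: reached.
Umbeld would need Zorgal and Sylhex (B8), but Zorgal is never earned.
Zorgal would need Umbeld and Hextor (B7), but Umbeld is never earned.
Reached: Vorxan — 1 of the 4.

1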